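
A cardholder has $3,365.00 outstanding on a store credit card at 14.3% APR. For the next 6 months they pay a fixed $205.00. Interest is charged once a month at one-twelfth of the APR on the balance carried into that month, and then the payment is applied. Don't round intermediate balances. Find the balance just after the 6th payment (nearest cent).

Monthly rate r = 14.3%/12 = 1.19167% = 0.0119167.
Each month: B ← B·(1+r) − $205.00.
Month 1: interest $40.10; balance after payment $3,200.10.
Month 2: interest $38.13; balance after payment $3,033.23.
Month 3: interest $36.15; balance after payment $2,864.38.
Month 4: interest $34.13; balance after payment $2,693.51.
Month 5: interest $32.10; balance after payment $2,520.61.
Month 6: interest $30.04; balance after payment $2,345.65.

$2,345.65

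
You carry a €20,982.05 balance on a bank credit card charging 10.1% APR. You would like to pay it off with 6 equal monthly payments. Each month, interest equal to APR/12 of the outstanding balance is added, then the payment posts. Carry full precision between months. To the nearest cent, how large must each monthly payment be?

€3,600.74

Monthly rate r = 10.1%/12 = 0.841667% = 0.00841667.
Level-payment amortization: P = B₀·r / (1 − (1+r)^(−n)) = 20982.05·0.00841667 / (1 − 1.00842^(−6)).
Denominator 1 − (1+r)^(−6) = 0.0490451217.
P = 176.599 / 0.0490451217 ≈ 3600.74.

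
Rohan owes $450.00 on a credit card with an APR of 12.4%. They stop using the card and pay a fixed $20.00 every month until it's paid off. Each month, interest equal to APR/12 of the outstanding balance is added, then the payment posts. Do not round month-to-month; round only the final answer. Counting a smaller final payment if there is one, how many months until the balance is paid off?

Monthly rate r = 12.4%/12 = 1.03333% = 0.0103333.
Recurrence: B ← B·(1+r) − $20.00.
Month 1: interest $4.65; balance after payment $434.65.
Month 2: interest $4.49; balance after payment $419.14.
Closed form: n = −ln(1 − rB₀/P)/ln(1+r) = −ln(0.7675)/ln(1.01033) ≈ 25.740, so the balance reaches zero during payment 26.

26 payments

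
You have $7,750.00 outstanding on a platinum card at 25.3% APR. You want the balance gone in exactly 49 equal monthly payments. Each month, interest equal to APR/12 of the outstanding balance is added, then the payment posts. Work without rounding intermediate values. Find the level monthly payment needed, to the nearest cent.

$255.21

Monthly rate r = 25.3%/12 = 2.10833% = 0.0210833.
Level-payment amortization: P = B₀·r / (1 − (1+r)^(−n)) = 7750.00·0.0210833 / (1 − 1.02108^(−49)).
Denominator 1 − (1+r)^(−49) = 0.640249162.
P = 163.396 / 0.640249162 ≈ 255.21.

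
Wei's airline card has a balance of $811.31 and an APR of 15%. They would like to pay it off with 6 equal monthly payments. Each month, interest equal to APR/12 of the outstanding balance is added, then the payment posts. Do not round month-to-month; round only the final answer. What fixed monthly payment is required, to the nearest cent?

Monthly rate r = 15%/12 = 1.25% = 0.0125.
Level-payment amortization: P = B₀·r / (1 − (1+r)^(−n)) = 811.31·0.0125 / (1 − 1.0125^(−6)).
Denominator 1 − (1+r)^(−6) = 0.071825124.
P = 10.1414 / 0.071825124 ≈ 141.20.

$141.20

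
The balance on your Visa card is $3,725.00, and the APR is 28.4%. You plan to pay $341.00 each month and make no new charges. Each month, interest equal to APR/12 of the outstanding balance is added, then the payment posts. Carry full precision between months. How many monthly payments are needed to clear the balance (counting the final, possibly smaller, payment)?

13 months

Monthly rate r = 28.4%/12 = 2.36667% = 0.0236667.
Recurrence: B ← B·(1+r) − $341.00.
Month 1: interest $88.16; balance after payment $3,472.16.
Month 2: interest $82.17; balance after payment $3,213.33.
Closed form: n = −ln(1 − rB₀/P)/ln(1+r) = −ln(0.74147)/ln(1.02367) ≈ 12.788, so the balance reaches zero during payment 13.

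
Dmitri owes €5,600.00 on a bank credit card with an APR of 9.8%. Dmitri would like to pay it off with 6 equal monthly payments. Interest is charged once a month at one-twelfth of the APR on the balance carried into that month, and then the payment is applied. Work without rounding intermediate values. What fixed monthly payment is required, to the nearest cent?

€960.19

Monthly rate r = 9.8%/12 = 0.816667% = 0.00816667.
Level-payment amortization: P = B₀·r / (1 − (1+r)^(−n)) = 5600.00·0.00816667 / (1 − 1.00817^(−6)).
Denominator 1 − (1+r)^(−6) = 0.0476293668.
P = 45.7333 / 0.0476293668 ≈ 960.19.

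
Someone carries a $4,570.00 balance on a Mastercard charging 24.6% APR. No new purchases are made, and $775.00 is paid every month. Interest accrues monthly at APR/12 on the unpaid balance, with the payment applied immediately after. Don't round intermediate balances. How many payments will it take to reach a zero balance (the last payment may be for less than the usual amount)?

Monthly rate r = 24.6%/12 = 2.05% = 0.0205.
Recurrence: B ← B·(1+r) − $775.00.
Month 1: interest $93.69; balance after payment $3,888.69.
Month 2: interest $79.72; balance after payment $3,193.40.
Closed form: n = −ln(1 − rB₀/P)/ln(1+r) = −ln(0.87912)/ln(1.0205) ≈ 6.349, so the balance reaches zero during payment 7.

7 months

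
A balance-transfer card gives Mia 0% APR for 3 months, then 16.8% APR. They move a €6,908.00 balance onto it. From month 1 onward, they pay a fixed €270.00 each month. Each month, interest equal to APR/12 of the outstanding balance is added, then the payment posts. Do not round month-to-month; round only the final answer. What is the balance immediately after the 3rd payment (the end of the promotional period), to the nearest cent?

Promo months 1–3 at r₀ = 0%/12 = 0; months 4+ at r₁ = 16.8%/12 = 0.014.
After month 3 (no interest yet): B = €6,908.00 − 3·€270.00 = €6,098.00.

€6,098.00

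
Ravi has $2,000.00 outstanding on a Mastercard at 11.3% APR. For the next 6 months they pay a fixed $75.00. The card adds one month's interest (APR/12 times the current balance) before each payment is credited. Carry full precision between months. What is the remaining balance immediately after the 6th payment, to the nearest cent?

$1,654.97

Monthly rate r = 11.3%/12 = 0.941667% = 0.00941667.
Each month: B ← B·(1+r) − $75.00.
Month 1: interest $18.83; balance after payment $1,943.83.
Month 2: interest $18.30; balance after payment $1,887.14.
Month 3: interest $17.77; balance after payment $1,829.91.
Month 4: interest $17.23; balance after payment $1,772.14.
Month 5: interest $16.69; balance after payment $1,713.83.
Month 6: interest $16.14; balance after payment $1,654.97.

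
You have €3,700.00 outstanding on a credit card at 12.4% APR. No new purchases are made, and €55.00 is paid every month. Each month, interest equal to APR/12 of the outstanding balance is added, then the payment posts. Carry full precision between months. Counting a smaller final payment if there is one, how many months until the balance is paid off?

116 payments

Monthly rate r = 12.4%/12 = 1.03333% = 0.0103333.
Recurrence: B ← B·(1+r) − €55.00.
Month 1: interest €38.23; balance after payment €3,683.23.
Month 2: interest €38.06; balance after payment €3,666.29.
Closed form: n = −ln(1 − rB₀/P)/ln(1+r) = −ln(0.30485)/ln(1.01033) ≈ 115.555, so the balance reaches zero during payment 116.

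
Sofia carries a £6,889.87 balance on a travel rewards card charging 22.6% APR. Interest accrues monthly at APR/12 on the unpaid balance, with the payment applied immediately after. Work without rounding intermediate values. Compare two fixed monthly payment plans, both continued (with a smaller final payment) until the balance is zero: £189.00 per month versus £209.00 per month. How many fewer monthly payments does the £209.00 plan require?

11 fewer payments

Monthly rate r = 22.6%/12 = 1.88333% = 0.0188333.
At £189.00/mo: n = ⌈−ln(1 − rB₀/P)/ln(1+r)⌉ = 63 payments (last £33.99); total interest = total paid − £6,889.87 = £4,862.12.
At £209.00/mo: 52 payments (last £204.76); total interest £3,973.89.
Payments saved = 63 − 52 = 11.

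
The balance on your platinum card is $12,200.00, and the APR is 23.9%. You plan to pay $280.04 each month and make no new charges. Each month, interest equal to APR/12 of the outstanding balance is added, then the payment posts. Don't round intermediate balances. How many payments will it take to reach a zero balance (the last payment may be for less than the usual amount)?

103 payments

Monthly rate r = 23.9%/12 = 1.99167% = 0.0199167.
Recurrence: B ← B·(1+r) − $280.04.
Month 1: interest $242.98; balance after payment $12,162.94.
Month 2: interest $242.25; balance after payment $12,125.15.
Closed form: n = −ln(1 − rB₀/P)/ln(1+r) = −ln(0.13233)/ln(1.01992) ≈ 102.555, so the balance reaches zero during payment 103.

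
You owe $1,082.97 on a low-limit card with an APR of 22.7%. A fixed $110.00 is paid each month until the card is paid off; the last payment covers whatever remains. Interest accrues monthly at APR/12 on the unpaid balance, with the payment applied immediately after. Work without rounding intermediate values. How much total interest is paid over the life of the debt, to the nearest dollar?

$127

Monthly rate r = 22.7%/12 = 1.89167% = 0.0189167.
Payoff takes n = ⌈−ln(1 − rB₀/P)/ln(1+r)⌉ = ⌈10.997⌉ = 11 payments; the last is $109.70.
Total paid = 10·$110.00 + $109.70 = $1,209.70.
Total interest = total paid − principal = $1,209.70 − $1,082.97 = $126.73.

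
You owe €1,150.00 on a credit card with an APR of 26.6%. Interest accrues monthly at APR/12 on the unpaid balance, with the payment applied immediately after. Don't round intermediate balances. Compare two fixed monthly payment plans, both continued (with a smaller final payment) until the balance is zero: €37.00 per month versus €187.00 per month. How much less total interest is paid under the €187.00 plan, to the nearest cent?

€720.52

Monthly rate r = 26.6%/12 = 2.21667% = 0.0221667.
At €37.00/mo: n = ⌈−ln(1 − rB₀/P)/ln(1+r)⌉ = 54 payments (last €9.94); total interest = total paid − €1,150.00 = €820.94.
At €187.00/mo: 7 payments (last €128.42); total interest €100.42.
Interest saved = €820.94 − €100.42 = €720.52.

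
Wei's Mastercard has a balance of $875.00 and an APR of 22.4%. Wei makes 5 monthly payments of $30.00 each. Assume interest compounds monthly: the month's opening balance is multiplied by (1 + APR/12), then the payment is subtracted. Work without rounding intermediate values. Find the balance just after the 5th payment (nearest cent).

$804.07

Monthly rate r = 22.4%/12 = 1.86667% = 0.0186667.
Each month: B ← B·(1+r) − $30.00.
Month 1: interest $16.33; balance after payment $861.33.
Month 2: interest $16.08; balance after payment $847.41.
Month 3: interest $15.82; balance after payment $833.23.
Month 4: interest $15.55; balance after payment $818.78.
Month 5: interest $15.28; balance after payment $804.07.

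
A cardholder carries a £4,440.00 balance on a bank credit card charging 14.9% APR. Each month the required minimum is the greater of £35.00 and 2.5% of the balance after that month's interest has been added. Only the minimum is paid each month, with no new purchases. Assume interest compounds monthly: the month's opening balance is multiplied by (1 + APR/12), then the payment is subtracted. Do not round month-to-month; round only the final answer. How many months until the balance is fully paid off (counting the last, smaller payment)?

Monthly rate r = 14.9%/12 = 1.24167% = 0.0124167.
While 2.5% of the post-interest balance exceeds £35.00, each month B ← (B·(1+r))·(1 − 0.025), i.e. B shrinks by the factor (1+r)·0.975 = 0.98711.
This holds for months 1–90. Entering month 91 the balance is £1,380.81; 2.5% of the post-interest balance is now below £35.00, so the flat £35.00 minimum applies from here.
From month 91 a fixed £35.00 at rate r clears £1,380.81 in 55 more payments. Total: 90 + 55 = 145 months.

145 months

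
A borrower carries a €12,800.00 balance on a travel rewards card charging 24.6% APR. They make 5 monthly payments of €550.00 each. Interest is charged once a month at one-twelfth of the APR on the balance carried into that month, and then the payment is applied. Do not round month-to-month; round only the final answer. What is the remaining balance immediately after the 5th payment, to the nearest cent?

€11,301.82

Monthly rate r = 24.6%/12 = 2.05% = 0.0205.
Each month: B ← B·(1+r) − €550.00.
Month 1: interest €262.40; balance after payment €12,512.40.
Month 2: interest €256.50; balance after payment €12,218.90.
Month 3: interest €250.49; balance after payment €11,919.39.
Month 4: interest €244.35; balance after payment €11,613.74.
Month 5: interest €238.08; balance after payment €11,301.82.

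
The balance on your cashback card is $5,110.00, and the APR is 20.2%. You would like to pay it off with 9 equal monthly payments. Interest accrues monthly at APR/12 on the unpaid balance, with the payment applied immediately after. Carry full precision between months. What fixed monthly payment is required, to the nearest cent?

$616.63

Monthly rate r = 20.2%/12 = 1.68333% = 0.0168333.
Level-payment amortization: P = B₀·r / (1 − (1+r)^(−n)) = 5110.00·0.0168333 / (1 − 1.01683^(−9)).
Denominator 1 − (1+r)^(−9) = 0.139497714.
P = 86.0183 / 0.139497714 ≈ 616.63.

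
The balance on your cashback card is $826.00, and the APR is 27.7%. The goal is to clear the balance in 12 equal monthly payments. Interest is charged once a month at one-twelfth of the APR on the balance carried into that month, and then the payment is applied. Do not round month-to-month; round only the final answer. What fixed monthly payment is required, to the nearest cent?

$79.59

Monthly rate r = 27.7%/12 = 2.30833% = 0.0230833.
Level-payment amortization: P = B₀·r / (1 − (1+r)^(−n)) = 826.00·0.0230833 / (1 − 1.02308^(−12)).
Denominator 1 − (1+r)^(−12) = 0.239554871.
P = 19.0668 / 0.239554871 ≈ 79.59.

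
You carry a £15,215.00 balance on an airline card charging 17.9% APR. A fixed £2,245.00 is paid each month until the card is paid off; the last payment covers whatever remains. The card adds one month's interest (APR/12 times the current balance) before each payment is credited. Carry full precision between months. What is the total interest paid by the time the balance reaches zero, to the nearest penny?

£947.17

Monthly rate r = 17.9%/12 = 1.49167% = 0.0149167.
Payoff takes n = ⌈−ln(1 − rB₀/P)/ln(1+r)⌉ = ⌈7.198⌉ = 8 payments; the last is £447.17.
Total paid = 7·£2,245.00 + £447.17 = £16,162.17.
Total interest = total paid − principal = £16,162.17 − £15,215.00 = £947.17.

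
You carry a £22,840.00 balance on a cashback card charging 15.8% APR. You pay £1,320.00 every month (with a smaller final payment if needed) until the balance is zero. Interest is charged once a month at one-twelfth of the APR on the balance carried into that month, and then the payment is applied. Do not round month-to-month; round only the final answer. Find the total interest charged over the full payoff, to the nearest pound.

£3,251

Monthly rate r = 15.8%/12 = 1.31667% = 0.0131667.
Payoff takes n = ⌈−ln(1 − rB₀/P)/ln(1+r)⌉ = ⌈19.765⌉ = 20 payments; the last is £1,011.45.
Total paid = 19·£1,320.00 + £1,011.45 = £26,091.45.
Total interest = total paid − principal = £26,091.45 − £22,840.00 = £3,251.45.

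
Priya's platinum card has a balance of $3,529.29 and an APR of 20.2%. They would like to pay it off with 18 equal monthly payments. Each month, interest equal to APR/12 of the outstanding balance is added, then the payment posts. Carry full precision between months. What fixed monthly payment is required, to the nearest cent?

Monthly rate r = 20.2%/12 = 1.68333% = 0.0168333.
Level-payment amortization: P = B₀·r / (1 − (1+r)^(−n)) = 3529.29·0.0168333 / (1 − 1.01683^(−18)).
Denominator 1 − (1+r)^(−18) = 0.259535815.
P = 59.4097 / 0.259535815 ≈ 228.91.

$228.91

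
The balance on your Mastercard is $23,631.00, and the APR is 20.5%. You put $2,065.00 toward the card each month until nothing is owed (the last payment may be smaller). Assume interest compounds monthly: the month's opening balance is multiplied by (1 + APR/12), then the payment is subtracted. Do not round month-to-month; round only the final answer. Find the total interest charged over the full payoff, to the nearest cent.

$2,889.59

Monthly rate r = 20.5%/12 = 1.70833% = 0.0170833.
Payoff takes n = ⌈−ln(1 − rB₀/P)/ln(1+r)⌉ = ⌈12.842⌉ = 13 payments; the last is $1,740.59.
Total paid = 12·$2,065.00 + $1,740.59 = $26,520.59.
Total interest = total paid − principal = $26,520.59 − $23,631.00 = $2,889.59.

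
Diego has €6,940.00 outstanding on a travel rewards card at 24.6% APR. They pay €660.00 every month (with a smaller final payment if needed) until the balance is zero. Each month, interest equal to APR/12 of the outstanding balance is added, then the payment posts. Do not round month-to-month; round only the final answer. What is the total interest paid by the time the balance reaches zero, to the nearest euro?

Monthly rate r = 24.6%/12 = 2.05% = 0.0205.
Payoff takes n = ⌈−ln(1 − rB₀/P)/ln(1+r)⌉ = ⌈11.964⌉ = 12 payments; the last is €636.60.
Total paid = 11·€660.00 + €636.60 = €7,896.60.
Total interest = total paid − principal = €7,896.60 − €6,940.00 = €956.60.

€957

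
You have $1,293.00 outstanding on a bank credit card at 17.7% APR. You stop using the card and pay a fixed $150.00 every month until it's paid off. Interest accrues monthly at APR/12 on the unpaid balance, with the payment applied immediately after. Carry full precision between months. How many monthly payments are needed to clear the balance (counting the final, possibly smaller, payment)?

10 payments

Monthly rate r = 17.7%/12 = 1.475% = 0.01475.
Recurrence: B ← B·(1+r) − $150.00.
Month 1: interest $19.07; balance after payment $1,162.07.
Month 2: interest $17.14; balance after payment $1,029.21.
Closed form: n = −ln(1 − rB₀/P)/ln(1+r) = −ln(0.87286)/ln(1.01475) ≈ 9.287, so the balance reaches zero during payment 10.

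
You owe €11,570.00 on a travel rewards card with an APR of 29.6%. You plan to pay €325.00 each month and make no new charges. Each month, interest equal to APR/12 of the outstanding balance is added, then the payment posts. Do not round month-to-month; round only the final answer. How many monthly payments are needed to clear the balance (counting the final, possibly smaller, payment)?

87 payments

Monthly rate r = 29.6%/12 = 2.46667% = 0.0246667.
Recurrence: B ← B·(1+r) − €325.00.
Month 1: interest €285.39; balance after payment €11,530.39.
Month 2: interest €284.42; balance after payment €11,489.81.
Closed form: n = −ln(1 − rB₀/P)/ln(1+r) = −ln(0.12187)/ln(1.02467) ≈ 86.379, so the balance reaches zero during payment 87.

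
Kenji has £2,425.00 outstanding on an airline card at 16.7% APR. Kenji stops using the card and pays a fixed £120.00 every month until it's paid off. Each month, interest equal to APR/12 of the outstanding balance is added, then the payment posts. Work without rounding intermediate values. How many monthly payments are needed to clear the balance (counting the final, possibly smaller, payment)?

24 payments

Monthly rate r = 16.7%/12 = 1.39167% = 0.0139167.
Recurrence: B ← B·(1+r) − £120.00.
Month 1: interest £33.75; balance after payment £2,338.75.
Month 2: interest £32.55; balance after payment £2,251.30.
Closed form: n = −ln(1 − rB₀/P)/ln(1+r) = −ln(0.71877)/ln(1.01392) ≈ 23.893, so the balance reaches zero during payment 24.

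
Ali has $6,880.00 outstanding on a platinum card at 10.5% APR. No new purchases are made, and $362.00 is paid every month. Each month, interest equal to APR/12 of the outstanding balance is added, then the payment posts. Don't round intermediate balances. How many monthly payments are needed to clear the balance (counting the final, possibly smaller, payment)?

21 months

Monthly rate r = 10.5%/12 = 0.875% = 0.00875.
Recurrence: B ← B·(1+r) − $362.00.
Month 1: interest $60.20; balance after payment $6,578.20.
Month 2: interest $57.56; balance after payment $6,273.76.
Closed form: n = −ln(1 − rB₀/P)/ln(1+r) = −ln(0.8337)/ln(1.00875) ≈ 20.877, so the balance reaches zero during payment 21.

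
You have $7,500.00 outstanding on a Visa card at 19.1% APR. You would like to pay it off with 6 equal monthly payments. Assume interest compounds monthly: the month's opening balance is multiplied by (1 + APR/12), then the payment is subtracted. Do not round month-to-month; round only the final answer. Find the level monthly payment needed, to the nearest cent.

Monthly rate r = 19.1%/12 = 1.59167% = 0.0159167.
Level-payment amortization: P = B₀·r / (1 − (1+r)^(−n)) = 7500.00·0.0159167 / (1 − 1.01592^(−6)).
Denominator 1 − (1+r)^(−6) = 0.0903978281.
P = 119.375 / 0.0903978281 ≈ 1320.55.

$1,320.55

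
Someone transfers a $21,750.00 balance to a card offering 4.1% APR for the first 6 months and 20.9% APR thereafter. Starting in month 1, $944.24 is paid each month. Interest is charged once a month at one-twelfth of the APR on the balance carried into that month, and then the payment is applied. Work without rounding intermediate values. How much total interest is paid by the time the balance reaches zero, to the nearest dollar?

$3,740

Promo months 1–6 at r₀ = 4.1%/12 = 0.00341667; months 7+ at r₁ = 20.9%/12 = 0.0174167.
After month 6: iterate B ← B·(1+r₀) − $944.24 for 6 months → $16,485.65.
Then at r₁ with $944.24/mo: n₂ = −ln(1 − r₁·B/P)/ln(1+r₁) ≈ 21.00 → 21 more payments.
Total paid = 26·$944.24 + $939.90 = $25,490.14; interest = $25,490.14 − $21,750.00 = $3,740.14.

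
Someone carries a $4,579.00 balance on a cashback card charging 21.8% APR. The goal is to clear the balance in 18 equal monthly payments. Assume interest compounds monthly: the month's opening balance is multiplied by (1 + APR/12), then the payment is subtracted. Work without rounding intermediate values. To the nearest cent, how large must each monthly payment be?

$300.53

Monthly rate r = 21.8%/12 = 1.81667% = 0.0181667.
Level-payment amortization: P = B₀·r / (1 − (1+r)^(−n)) = 4579.00·0.0181667 / (1 − 1.01817^(−18)).
Denominator 1 − (1+r)^(−18) = 0.276796941.
P = 83.1852 / 0.276796941 ≈ 300.53.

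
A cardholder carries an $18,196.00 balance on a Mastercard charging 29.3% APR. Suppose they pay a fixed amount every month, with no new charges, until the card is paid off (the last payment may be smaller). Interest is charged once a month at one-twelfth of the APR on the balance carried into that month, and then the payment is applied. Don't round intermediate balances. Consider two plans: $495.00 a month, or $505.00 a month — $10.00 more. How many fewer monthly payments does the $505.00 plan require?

Monthly rate r = 29.3%/12 = 2.44167% = 0.0244167.
At $495.00/mo: n = ⌈−ln(1 − rB₀/P)/ln(1+r)⌉ = 95 payments (last $222.16); total interest = total paid − $18,196.00 = $28,556.16.
At $505.00/mo: 88 payments (last $412.22); total interest $26,151.22.
Payments saved = 95 − 88 = 7.

7 fewer payments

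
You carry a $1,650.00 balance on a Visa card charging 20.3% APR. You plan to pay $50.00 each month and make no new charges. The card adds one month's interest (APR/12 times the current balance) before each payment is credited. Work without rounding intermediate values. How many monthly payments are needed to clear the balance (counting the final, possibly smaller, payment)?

49 months

Monthly rate r = 20.3%/12 = 1.69167% = 0.0169167.
Recurrence: B ← B·(1+r) − $50.00.
Month 1: interest $27.91; balance after payment $1,627.91.
Month 2: interest $27.54; balance after payment $1,605.45.
Closed form: n = −ln(1 − rB₀/P)/ln(1+r) = −ln(0.44175)/ln(1.01692) ≈ 48.704, so the balance reaches zero during payment 49.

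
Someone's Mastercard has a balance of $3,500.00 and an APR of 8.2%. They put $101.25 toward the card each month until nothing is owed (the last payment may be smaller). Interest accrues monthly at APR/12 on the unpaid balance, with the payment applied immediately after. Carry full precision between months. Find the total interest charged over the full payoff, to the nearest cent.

Monthly rate r = 8.2%/12 = 0.683333% = 0.00683333.
Payoff takes n = ⌈−ln(1 − rB₀/P)/ln(1+r)⌉ = ⌈39.569⌉ = 40 payments; the last is $57.68.
Total paid = 39·$101.25 + $57.68 = $4,006.43.
Total interest = total paid − principal = $4,006.43 − $3,500.00 = $506.43.

$506.43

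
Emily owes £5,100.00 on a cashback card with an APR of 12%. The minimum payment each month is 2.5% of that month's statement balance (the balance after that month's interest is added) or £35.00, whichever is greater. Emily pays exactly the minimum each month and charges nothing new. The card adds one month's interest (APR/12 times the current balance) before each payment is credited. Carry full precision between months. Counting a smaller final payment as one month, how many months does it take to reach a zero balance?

136 months

Monthly rate r = 12%/12 = 1% = 0.01.
While 2.5% of the post-interest balance exceeds £35.00, each month B ← (B·(1+r))·(1 − 0.025), i.e. B shrinks by the factor (1+r)·0.975 = 0.98475.
This holds for months 1–85. Entering month 86 the balance is £1,381.27; 2.5% of the post-interest balance is now below £35.00, so the flat £35.00 minimum applies from here.
From month 86 a fixed £35.00 at rate r clears £1,381.27 in 51 more payments. Total: 85 + 51 = 136 months.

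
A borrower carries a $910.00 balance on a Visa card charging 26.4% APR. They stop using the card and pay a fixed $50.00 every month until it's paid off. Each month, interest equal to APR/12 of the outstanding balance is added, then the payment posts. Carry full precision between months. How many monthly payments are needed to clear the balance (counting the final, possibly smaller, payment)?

24 months

Monthly rate r = 26.4%/12 = 2.2% = 0.022.
Recurrence: B ← B·(1+r) − $50.00.
Month 1: interest $20.02; balance after payment $880.02.
Month 2: interest $19.36; balance after payment $849.38.
Closed form: n = −ln(1 − rB₀/P)/ln(1+r) = −ln(0.5996)/ln(1.022) ≈ 23.504, so the balance reaches zero during payment 24.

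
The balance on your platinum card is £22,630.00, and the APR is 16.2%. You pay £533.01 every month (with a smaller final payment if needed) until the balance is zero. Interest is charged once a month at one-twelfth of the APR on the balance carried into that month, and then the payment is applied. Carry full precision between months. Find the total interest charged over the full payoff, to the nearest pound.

£11,211

Monthly rate r = 16.2%/12 = 1.35% = 0.0135.
Payoff takes n = ⌈−ln(1 − rB₀/P)/ln(1+r)⌉ = ⌈63.489⌉ = 64 payments; the last is £261.55.
Total paid = 63·£533.01 + £261.55 = £33,841.18.
Total interest = total paid − principal = £33,841.18 − £22,630.00 = £11,211.18.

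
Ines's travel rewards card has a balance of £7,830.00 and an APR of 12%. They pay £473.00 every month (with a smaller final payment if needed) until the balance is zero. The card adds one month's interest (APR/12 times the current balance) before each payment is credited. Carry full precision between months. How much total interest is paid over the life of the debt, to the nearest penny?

Monthly rate r = 12%/12 = 1% = 0.01.
Payoff takes n = ⌈−ln(1 − rB₀/P)/ln(1+r)⌉ = ⌈18.187⌉ = 19 payments; the last is £88.94.
Total paid = 18·£473.00 + £88.94 = £8,602.94.
Total interest = total paid − principal = £8,602.94 − £7,830.00 = £772.94.

£772.94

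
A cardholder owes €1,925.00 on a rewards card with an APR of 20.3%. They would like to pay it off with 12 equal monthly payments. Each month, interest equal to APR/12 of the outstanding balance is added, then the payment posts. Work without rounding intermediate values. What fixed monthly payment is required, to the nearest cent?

€178.60

Monthly rate r = 20.3%/12 = 1.69167% = 0.0169167.
Level-payment amortization: P = B₀·r / (1 − (1+r)^(−n)) = 1925.00·0.0169167 / (1 − 1.01692^(−12)).
Denominator 1 − (1+r)^(−12) = 0.182334606.
P = 32.5646 / 0.182334606 ≈ 178.60.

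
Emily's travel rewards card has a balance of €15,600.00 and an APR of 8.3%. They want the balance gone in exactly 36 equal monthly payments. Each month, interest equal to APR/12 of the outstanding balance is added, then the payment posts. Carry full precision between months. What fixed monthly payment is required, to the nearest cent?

€491.01

Monthly rate r = 8.3%/12 = 0.691667% = 0.00691667.
Level-payment amortization: P = B₀·r / (1 − (1+r)^(−n)) = 15600.00·0.00691667 / (1 − 1.00692^(−36)).
Denominator 1 − (1+r)^(−36) = 0.219751504.
P = 107.9 / 0.219751504 ≈ 491.01.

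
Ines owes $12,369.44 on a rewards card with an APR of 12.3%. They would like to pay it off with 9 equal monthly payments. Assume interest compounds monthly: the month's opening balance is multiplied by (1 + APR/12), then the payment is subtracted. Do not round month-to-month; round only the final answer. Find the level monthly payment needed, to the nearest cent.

$1,445.78

Monthly rate r = 12.3%/12 = 1.025% = 0.01025.
Level-payment amortization: P = B₀·r / (1 − (1+r)^(−n)) = 12369.44·0.01025 / (1 − 1.01025^(−9)).
Denominator 1 − (1+r)^(−9) = 0.0876945528.
P = 126.787 / 0.0876945528 ≈ 1445.78.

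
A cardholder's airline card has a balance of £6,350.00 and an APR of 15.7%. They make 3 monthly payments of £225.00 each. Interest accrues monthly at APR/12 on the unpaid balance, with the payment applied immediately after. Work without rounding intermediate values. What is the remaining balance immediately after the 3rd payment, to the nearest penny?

Monthly rate r = 15.7%/12 = 1.30833% = 0.0130833.
Each month: B ← B·(1+r) − £225.00.
Month 1: interest £83.08; balance after payment £6,208.08.
Month 2: interest £81.22; balance after payment £6,064.30.
Month 3: interest £79.34; balance after payment £5,918.64.

£5,918.64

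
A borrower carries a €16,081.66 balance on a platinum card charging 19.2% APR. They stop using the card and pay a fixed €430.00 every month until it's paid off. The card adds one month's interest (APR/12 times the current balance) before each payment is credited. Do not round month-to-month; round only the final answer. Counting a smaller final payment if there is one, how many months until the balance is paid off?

58 payments

Monthly rate r = 19.2%/12 = 1.6% = 0.016.
Recurrence: B ← B·(1+r) − €430.00.
Month 1: interest €257.31; balance after payment €15,908.97.
Month 2: interest €254.54; balance after payment €15,733.51.
Closed form: n = −ln(1 − rB₀/P)/ln(1+r) = −ln(0.40161)/ln(1.016) ≈ 57.472, so the balance reaches zero during payment 58.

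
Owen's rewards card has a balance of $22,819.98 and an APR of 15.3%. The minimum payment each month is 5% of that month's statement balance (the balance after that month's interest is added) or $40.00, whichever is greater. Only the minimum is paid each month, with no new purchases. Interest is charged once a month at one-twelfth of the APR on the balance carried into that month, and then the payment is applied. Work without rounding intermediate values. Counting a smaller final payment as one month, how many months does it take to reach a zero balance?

Monthly rate r = 15.3%/12 = 1.275% = 0.01275.
While 5% of the post-interest balance exceeds $40.00, each month B ← (B·(1+r))·(1 − 0.05), i.e. B shrinks by the factor (1+r)·0.95 = 0.96211.
This holds for months 1–88. Entering month 89 the balance is $762.41; 5% of the post-interest balance is now below $40.00, so the flat $40.00 minimum applies from here.
From month 89 a fixed $40.00 at rate r clears $762.41 in 22 more payments. Total: 88 + 22 = 110 months.

110 months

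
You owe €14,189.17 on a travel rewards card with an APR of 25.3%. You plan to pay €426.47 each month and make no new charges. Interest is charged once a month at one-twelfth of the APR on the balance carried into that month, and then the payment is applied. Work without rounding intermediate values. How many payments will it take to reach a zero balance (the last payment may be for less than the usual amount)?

58 payments

Monthly rate r = 25.3%/12 = 2.10833% = 0.0210833.
Recurrence: B ← B·(1+r) − €426.47.
Month 1: interest €299.16; balance after payment €14,061.86.
Month 2: interest €296.47; balance after payment €13,931.86.
Closed form: n = −ln(1 − rB₀/P)/ln(1+r) = −ln(0.29853)/ln(1.02108) ≈ 57.940, so the balance reaches zero during payment 58.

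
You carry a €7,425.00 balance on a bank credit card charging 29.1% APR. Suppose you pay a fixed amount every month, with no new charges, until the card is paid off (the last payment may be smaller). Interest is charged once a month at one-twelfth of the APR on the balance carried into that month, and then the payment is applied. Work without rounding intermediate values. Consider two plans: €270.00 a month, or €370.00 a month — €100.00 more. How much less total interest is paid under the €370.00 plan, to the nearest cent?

€2,090.12

Monthly rate r = 29.1%/12 = 2.425% = 0.02425.
At €270.00/mo: n = ⌈−ln(1 − rB₀/P)/ln(1+r)⌉ = 46 payments (last €237.09); total interest = total paid − €7,425.00 = €4,962.09.
At €370.00/mo: 28 payments (last €306.97); total interest €2,871.97.
Interest saved = €4,962.09 − €2,871.97 = €2,090.12.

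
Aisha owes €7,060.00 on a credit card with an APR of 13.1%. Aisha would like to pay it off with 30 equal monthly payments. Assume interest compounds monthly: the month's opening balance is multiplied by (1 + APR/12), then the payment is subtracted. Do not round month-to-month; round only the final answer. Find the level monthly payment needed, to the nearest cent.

€277.24

Monthly rate r = 13.1%/12 = 1.09167% = 0.0109167.
Level-payment amortization: P = B₀·r / (1 − (1+r)^(−n)) = 7060.00·0.0109167 / (1 − 1.01092^(−30)).
Denominator 1 − (1+r)^(−30) = 0.277996505.
P = 77.0717 / 0.277996505 ≈ 277.24.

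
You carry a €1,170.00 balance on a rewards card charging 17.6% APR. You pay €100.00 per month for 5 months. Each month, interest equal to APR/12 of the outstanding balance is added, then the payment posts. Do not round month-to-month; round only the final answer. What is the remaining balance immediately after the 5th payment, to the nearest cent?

€743.47

Monthly rate r = 17.6%/12 = 1.46667% = 0.0146667.
Each month: B ← B·(1+r) − €100.00.
Month 1: interest €17.16; balance after payment €1,087.16.
Month 2: interest €15.95; balance after payment €1,003.11.
Month 3: interest €14.71; balance after payment €917.82.
Month 4: interest €13.46; balance after payment €831.28.
Month 5: interest €12.19; balance after payment €743.47.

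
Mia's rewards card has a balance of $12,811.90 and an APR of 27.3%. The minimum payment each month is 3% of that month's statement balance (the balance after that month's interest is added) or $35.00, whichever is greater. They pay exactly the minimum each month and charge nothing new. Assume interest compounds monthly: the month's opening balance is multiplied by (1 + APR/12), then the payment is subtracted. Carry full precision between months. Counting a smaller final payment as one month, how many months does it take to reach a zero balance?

Monthly rate r = 27.3%/12 = 2.275% = 0.02275.
While 3% of the post-interest balance exceeds $35.00, each month B ← (B·(1+r))·(1 − 0.03), i.e. B shrinks by the factor (1+r)·0.97 = 0.99207.
This holds for months 1–304. Entering month 305 the balance is $1,138.01; 3% of the post-interest balance is now below $35.00, so the flat $35.00 minimum applies from here.
From month 305 a fixed $35.00 at rate r clears $1,138.01 in 60 more payments. Total: 304 + 60 = 364 months.

364 months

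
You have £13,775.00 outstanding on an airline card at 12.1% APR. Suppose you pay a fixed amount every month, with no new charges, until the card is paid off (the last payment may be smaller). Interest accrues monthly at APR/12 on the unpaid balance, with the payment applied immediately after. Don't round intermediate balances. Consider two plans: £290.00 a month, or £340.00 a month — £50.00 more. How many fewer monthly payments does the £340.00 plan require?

12 fewer payments

Monthly rate r = 12.1%/12 = 1.00833% = 0.0100833.
At £290.00/mo: n = ⌈−ln(1 − rB₀/P)/ln(1+r)⌉ = 65 payments (last £283.99); total interest = total paid − £13,775.00 = £5,068.99.
At £340.00/mo: 53 payments (last £116.47); total interest £4,021.47.
Payments saved = 65 − 53 = 12.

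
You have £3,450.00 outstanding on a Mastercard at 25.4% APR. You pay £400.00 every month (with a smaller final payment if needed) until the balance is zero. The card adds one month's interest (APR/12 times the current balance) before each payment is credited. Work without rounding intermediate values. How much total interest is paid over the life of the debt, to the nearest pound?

£401

Monthly rate r = 25.4%/12 = 2.11667% = 0.0211667.
Payoff takes n = ⌈−ln(1 − rB₀/P)/ln(1+r)⌉ = ⌈9.624⌉ = 10 payments; the last is £250.56.
Total paid = 9·£400.00 + £250.56 = £3,850.56.
Total interest = total paid − principal = £3,850.56 − £3,450.00 = £400.56.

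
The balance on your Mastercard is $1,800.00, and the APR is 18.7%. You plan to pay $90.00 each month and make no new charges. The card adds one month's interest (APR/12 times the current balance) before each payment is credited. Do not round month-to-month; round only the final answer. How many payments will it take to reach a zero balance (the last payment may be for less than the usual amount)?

25 months

Monthly rate r = 18.7%/12 = 1.55833% = 0.0155833.
Recurrence: B ← B·(1+r) − $90.00.
Month 1: interest $28.05; balance after payment $1,738.05.
Month 2: interest $27.08; balance after payment $1,675.13.
Closed form: n = −ln(1 − rB₀/P)/ln(1+r) = −ln(0.68833)/ln(1.01558) ≈ 24.153, so the balance reaches zero during payment 25.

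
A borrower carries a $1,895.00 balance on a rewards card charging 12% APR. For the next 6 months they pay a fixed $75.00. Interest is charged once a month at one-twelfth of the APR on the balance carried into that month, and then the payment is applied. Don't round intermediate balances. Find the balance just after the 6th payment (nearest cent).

Monthly rate r = 12%/12 = 1% = 0.01.
Each month: B ← B·(1+r) − $75.00.
Month 1: interest $18.95; balance after payment $1,838.95.
Month 2: interest $18.39; balance after payment $1,782.34.
Month 3: interest $17.82; balance after payment $1,725.16.
Month 4: interest $17.25; balance after payment $1,667.41.
Month 5: interest $16.67; balance after payment $1,609.09.
Month 6: interest $16.09; balance after payment $1,550.18.

$1,550.18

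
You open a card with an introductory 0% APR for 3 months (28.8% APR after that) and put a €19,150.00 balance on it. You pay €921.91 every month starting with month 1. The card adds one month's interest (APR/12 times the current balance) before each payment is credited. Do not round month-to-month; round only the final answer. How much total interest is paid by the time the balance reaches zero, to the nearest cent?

€5,233.24

Promo months 1–3 at r₀ = 0%/12 = 0; months 4+ at r₁ = 28.8%/12 = 0.024.
After month 3 (no interest yet): B = €19,150.00 − 3·€921.91 = €16,384.27.
Then at r₁ with €921.91/mo: n₂ = −ln(1 − r₁·B/P)/ln(1+r₁) ≈ 23.45 → 24 more payments.
Total paid = 26·€921.91 + €413.58 = €24,383.24; interest = €24,383.24 − €19,150.00 = €5,233.24.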